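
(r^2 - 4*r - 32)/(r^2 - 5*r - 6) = (-r^2 + 4*r + 32)/(-r^2 + 5*r + 6)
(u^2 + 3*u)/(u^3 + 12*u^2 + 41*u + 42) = u/(u^2 + 9*u + 14)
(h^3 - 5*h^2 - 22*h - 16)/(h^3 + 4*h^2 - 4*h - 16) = (h^2 - 7*h - 8)/(h^2 + 2*h - 8)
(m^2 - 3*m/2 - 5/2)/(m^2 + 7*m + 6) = (m - 5/2)/(m + 6)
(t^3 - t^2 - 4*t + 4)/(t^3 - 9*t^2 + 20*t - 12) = (t + 2)/(t - 6)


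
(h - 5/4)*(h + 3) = h^2 + 7*h/4 - 15/4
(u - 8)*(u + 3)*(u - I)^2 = u^4 - 5*u^3 - 2*I*u^3 - 25*u^2 + 10*I*u^2 + 5*u + 48*I*u + 24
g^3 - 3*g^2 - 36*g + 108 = (g - 6)*(g - 3)*(g + 6)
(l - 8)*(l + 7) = l^2 - l - 56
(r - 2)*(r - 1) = r^2 - 3*r + 2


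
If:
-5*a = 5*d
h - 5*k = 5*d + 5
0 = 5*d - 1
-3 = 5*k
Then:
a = -1/5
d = 1/5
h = 3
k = -3/5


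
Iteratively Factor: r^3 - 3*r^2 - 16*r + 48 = (r - 3)*(r^2 - 16) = (r - 4)*(r - 3)*(r + 4)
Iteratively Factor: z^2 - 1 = (z + 1)*(z - 1)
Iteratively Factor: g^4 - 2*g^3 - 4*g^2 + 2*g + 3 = (g + 1)*(g^3 - 3*g^2 - g + 3) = (g + 1)^2*(g^2 - 4*g + 3) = (g - 3)*(g + 1)^2*(g - 1)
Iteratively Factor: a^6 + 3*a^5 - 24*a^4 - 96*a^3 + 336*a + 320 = (a + 2)*(a^5 + a^4 - 26*a^3 - 44*a^2 + 88*a + 160) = (a - 2)*(a + 2)*(a^4 + 3*a^3 - 20*a^2 - 84*a - 80) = (a - 5)*(a - 2)*(a + 2)*(a^3 + 8*a^2 + 20*a + 16) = (a - 5)*(a - 2)*(a + 2)*(a + 4)*(a^2 + 4*a + 4) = (a - 5)*(a - 2)*(a + 2)^2*(a + 4)*(a + 2)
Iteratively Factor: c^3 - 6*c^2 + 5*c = (c - 5)*(c^2 - c) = (c - 5)*(c - 1)*(c)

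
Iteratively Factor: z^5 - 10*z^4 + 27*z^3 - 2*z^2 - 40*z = (z - 5)*(z^4 - 5*z^3 + 2*z^2 + 8*z) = (z - 5)*(z - 4)*(z^3 - z^2 - 2*z) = (z - 5)*(z - 4)*(z + 1)*(z^2 - 2*z) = (z - 5)*(z - 4)*(z - 2)*(z + 1)*(z)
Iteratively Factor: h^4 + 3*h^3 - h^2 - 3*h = (h - 1)*(h^3 + 4*h^2 + 3*h) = h*(h - 1)*(h^2 + 4*h + 3) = h*(h - 1)*(h + 1)*(h + 3)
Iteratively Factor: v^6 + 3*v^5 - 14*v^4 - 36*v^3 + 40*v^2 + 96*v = (v - 3)*(v^5 + 6*v^4 + 4*v^3 - 24*v^2 - 32*v) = (v - 3)*(v - 2)*(v^4 + 8*v^3 + 20*v^2 + 16*v) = v*(v - 3)*(v - 2)*(v^3 + 8*v^2 + 20*v + 16) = v*(v - 3)*(v - 2)*(v + 2)*(v^2 + 6*v + 8) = v*(v - 3)*(v - 2)*(v + 2)^2*(v + 4)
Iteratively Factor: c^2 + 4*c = (c)*(c + 4)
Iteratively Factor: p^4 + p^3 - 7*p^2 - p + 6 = (p - 1)*(p^3 + 2*p^2 - 5*p - 6) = (p - 2)*(p - 1)*(p^2 + 4*p + 3) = (p - 2)*(p - 1)*(p + 3)*(p + 1)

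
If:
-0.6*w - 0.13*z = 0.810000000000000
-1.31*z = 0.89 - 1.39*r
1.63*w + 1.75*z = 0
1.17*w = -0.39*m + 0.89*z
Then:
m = 8.67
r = 2.12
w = -1.69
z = 1.58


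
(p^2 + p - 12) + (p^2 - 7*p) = 2*p^2 - 6*p - 12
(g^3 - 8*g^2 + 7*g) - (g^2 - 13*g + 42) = g^3 - 9*g^2 + 20*g - 42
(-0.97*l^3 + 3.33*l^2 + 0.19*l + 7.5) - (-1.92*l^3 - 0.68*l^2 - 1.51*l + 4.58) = 0.95*l^3 + 4.01*l^2 + 1.7*l + 2.92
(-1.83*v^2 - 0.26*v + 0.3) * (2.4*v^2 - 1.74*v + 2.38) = -4.392*v^4 + 2.5602*v^3 - 3.183*v^2 - 1.1408*v + 0.714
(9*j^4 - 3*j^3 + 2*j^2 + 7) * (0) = 0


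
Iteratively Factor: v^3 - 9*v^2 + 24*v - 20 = (v - 2)*(v^2 - 7*v + 10) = (v - 5)*(v - 2)*(v - 2)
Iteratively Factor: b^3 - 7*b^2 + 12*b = (b)*(b^2 - 7*b + 12) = b*(b - 3)*(b - 4)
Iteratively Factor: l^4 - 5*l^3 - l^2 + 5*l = (l + 1)*(l^3 - 6*l^2 + 5*l) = (l - 5)*(l + 1)*(l^2 - l) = (l - 5)*(l - 1)*(l + 1)*(l)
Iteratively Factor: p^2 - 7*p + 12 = (p - 4)*(p - 3)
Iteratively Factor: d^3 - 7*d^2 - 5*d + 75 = (d - 5)*(d^2 - 2*d - 15) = (d - 5)^2*(d + 3)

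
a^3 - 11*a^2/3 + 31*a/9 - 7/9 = (a - 7/3)*(a - 1)*(a - 1/3)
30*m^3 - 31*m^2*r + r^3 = (-5*m + r)*(-m + r)*(6*m + r)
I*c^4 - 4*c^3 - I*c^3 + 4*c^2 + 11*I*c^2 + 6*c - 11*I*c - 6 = (c - 1)*(c - I)*(c + 6*I)*(I*c + 1)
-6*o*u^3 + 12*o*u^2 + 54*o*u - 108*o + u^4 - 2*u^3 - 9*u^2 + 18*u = (-6*o + u)*(u - 3)*(u - 2)*(u + 3)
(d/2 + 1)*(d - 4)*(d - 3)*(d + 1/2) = d^4/2 - 9*d^3/4 - 9*d^2/4 + 23*d/2 + 6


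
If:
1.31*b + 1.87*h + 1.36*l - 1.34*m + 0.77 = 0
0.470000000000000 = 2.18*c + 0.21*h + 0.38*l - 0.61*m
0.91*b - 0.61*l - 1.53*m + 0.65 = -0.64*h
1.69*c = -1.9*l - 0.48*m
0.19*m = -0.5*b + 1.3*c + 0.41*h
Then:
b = 9.67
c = 3.76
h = 4.76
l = -6.02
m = 10.57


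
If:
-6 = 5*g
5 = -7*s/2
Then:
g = -6/5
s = -10/7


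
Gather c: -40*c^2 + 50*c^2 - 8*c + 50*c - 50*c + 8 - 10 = 10*c^2 - 8*c - 2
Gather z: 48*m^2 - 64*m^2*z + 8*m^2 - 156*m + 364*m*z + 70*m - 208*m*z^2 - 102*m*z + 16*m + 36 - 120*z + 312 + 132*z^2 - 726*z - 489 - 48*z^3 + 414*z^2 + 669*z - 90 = 56*m^2 - 70*m - 48*z^3 + z^2*(546 - 208*m) + z*(-64*m^2 + 262*m - 177) - 231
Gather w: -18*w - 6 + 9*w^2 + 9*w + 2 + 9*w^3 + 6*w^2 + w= 9*w^3 + 15*w^2 - 8*w - 4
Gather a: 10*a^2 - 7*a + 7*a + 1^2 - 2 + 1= 10*a^2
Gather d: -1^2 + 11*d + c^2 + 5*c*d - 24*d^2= c^2 - 24*d^2 + d*(5*c + 11) - 1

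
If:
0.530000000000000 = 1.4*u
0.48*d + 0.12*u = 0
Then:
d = -0.09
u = 0.38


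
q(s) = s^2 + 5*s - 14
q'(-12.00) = -19.00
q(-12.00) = 70.00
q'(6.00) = 17.00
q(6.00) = 52.00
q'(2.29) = 9.58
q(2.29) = 2.69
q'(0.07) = 5.14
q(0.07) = -13.65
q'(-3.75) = -2.50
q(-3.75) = -18.69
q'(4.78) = 14.56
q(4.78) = 32.75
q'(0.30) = 5.60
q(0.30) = -12.41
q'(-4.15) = -3.30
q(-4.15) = -17.53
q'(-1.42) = 2.16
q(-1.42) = -19.08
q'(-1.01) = 2.98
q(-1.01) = -18.03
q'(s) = 2*s + 5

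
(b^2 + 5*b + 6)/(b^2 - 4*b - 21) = (b + 2)/(b - 7)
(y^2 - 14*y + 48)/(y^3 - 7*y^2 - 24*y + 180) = (y - 8)/(y^2 - y - 30)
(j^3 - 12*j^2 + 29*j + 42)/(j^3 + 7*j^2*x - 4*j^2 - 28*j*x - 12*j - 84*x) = (j^2 - 6*j - 7)/(j^2 + 7*j*x + 2*j + 14*x)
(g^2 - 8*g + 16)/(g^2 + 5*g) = (g^2 - 8*g + 16)/(g*(g + 5))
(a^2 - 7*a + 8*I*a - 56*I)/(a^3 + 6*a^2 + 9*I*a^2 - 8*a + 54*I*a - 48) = (a - 7)/(a^2 + a*(6 + I) + 6*I)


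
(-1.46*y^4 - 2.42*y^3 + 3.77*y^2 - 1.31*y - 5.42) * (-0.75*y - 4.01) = 1.095*y^5 + 7.6696*y^4 + 6.8767*y^3 - 14.1352*y^2 + 9.3181*y + 21.7342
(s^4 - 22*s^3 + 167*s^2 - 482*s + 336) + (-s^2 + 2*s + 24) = s^4 - 22*s^3 + 166*s^2 - 480*s + 360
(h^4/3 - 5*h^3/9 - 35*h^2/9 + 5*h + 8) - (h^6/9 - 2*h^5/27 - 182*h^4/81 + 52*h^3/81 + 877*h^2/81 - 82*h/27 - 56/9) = -h^6/9 + 2*h^5/27 + 209*h^4/81 - 97*h^3/81 - 1192*h^2/81 + 217*h/27 + 128/9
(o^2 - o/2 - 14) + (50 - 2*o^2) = -o^2 - o/2 + 36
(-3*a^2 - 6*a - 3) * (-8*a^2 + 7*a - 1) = 24*a^4 + 27*a^3 - 15*a^2 - 15*a + 3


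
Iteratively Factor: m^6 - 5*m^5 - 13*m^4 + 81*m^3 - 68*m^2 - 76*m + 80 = (m + 1)*(m^5 - 6*m^4 - 7*m^3 + 88*m^2 - 156*m + 80) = (m - 5)*(m + 1)*(m^4 - m^3 - 12*m^2 + 28*m - 16) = (m - 5)*(m - 2)*(m + 1)*(m^3 + m^2 - 10*m + 8) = (m - 5)*(m - 2)*(m + 1)*(m + 4)*(m^2 - 3*m + 2) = (m - 5)*(m - 2)^2*(m + 1)*(m + 4)*(m - 1)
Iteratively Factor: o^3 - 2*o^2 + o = (o)*(o^2 - 2*o + 1) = o*(o - 1)*(o - 1)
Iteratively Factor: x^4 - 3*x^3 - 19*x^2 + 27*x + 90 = (x + 2)*(x^3 - 5*x^2 - 9*x + 45) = (x + 2)*(x + 3)*(x^2 - 8*x + 15) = (x - 3)*(x + 2)*(x + 3)*(x - 5)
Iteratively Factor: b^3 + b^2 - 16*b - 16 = (b - 4)*(b^2 + 5*b + 4) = (b - 4)*(b + 1)*(b + 4)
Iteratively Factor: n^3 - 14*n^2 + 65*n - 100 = (n - 5)*(n^2 - 9*n + 20) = (n - 5)^2*(n - 4)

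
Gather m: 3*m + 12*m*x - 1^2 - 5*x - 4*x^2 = m*(12*x + 3) - 4*x^2 - 5*x - 1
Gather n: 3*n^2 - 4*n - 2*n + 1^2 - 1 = 3*n^2 - 6*n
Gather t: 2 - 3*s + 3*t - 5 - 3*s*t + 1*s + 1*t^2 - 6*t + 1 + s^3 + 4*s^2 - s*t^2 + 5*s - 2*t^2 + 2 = s^3 + 4*s^2 + 3*s + t^2*(-s - 1) + t*(-3*s - 3)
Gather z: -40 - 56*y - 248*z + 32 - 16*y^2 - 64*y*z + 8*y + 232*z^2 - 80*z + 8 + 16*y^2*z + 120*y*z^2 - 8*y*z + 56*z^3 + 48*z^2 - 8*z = -16*y^2 - 48*y + 56*z^3 + z^2*(120*y + 280) + z*(16*y^2 - 72*y - 336)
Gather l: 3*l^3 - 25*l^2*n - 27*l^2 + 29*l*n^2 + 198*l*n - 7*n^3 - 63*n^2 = 3*l^3 + l^2*(-25*n - 27) + l*(29*n^2 + 198*n) - 7*n^3 - 63*n^2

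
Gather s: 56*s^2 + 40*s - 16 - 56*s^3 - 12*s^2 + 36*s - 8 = -56*s^3 + 44*s^2 + 76*s - 24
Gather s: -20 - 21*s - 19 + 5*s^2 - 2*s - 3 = 5*s^2 - 23*s - 42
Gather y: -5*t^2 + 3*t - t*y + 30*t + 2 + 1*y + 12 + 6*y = -5*t^2 + 33*t + y*(7 - t) + 14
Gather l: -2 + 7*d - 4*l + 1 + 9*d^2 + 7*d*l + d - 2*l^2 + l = 9*d^2 + 8*d - 2*l^2 + l*(7*d - 3) - 1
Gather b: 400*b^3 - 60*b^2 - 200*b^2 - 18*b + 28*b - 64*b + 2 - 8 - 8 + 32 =400*b^3 - 260*b^2 - 54*b + 18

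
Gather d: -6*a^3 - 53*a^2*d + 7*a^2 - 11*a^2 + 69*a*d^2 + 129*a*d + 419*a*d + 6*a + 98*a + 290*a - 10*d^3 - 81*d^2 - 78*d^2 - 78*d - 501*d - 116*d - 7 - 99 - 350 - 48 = -6*a^3 - 4*a^2 + 394*a - 10*d^3 + d^2*(69*a - 159) + d*(-53*a^2 + 548*a - 695) - 504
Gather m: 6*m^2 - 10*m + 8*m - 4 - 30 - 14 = 6*m^2 - 2*m - 48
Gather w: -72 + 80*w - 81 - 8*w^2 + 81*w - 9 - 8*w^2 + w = -16*w^2 + 162*w - 162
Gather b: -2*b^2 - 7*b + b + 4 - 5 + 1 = -2*b^2 - 6*b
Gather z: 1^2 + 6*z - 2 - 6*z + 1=0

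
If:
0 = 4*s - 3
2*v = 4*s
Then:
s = 3/4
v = 3/2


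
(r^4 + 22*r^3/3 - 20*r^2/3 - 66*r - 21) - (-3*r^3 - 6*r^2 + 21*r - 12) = r^4 + 31*r^3/3 - 2*r^2/3 - 87*r - 9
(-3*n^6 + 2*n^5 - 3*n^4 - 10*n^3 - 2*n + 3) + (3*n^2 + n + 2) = -3*n^6 + 2*n^5 - 3*n^4 - 10*n^3 + 3*n^2 - n + 5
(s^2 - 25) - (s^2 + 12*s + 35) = -12*s - 60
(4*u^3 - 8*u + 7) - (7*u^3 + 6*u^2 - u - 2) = -3*u^3 - 6*u^2 - 7*u + 9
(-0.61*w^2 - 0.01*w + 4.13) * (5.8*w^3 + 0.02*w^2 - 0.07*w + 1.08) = -3.538*w^5 - 0.0702*w^4 + 23.9965*w^3 - 0.5755*w^2 - 0.2999*w + 4.4604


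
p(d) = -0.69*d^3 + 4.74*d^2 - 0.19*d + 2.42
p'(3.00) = 9.62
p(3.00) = 25.88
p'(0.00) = -0.19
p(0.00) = 2.42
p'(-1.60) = -20.66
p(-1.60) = 17.68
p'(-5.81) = -125.14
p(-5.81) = 298.85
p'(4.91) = -3.55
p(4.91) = 34.08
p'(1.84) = 10.25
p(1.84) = 13.82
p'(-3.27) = -53.32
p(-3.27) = 77.85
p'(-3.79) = -65.85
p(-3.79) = 108.79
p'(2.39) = 10.64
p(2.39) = 19.62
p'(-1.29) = -15.86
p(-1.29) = 12.03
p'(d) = -2.07*d^2 + 9.48*d - 0.19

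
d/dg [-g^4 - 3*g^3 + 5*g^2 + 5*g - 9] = -4*g^3 - 9*g^2 + 10*g + 5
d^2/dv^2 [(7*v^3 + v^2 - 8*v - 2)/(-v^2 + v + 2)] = -28/(v^3 - 6*v^2 + 12*v - 8)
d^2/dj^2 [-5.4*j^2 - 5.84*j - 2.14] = -10.8000000000000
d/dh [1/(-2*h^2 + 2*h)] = (h - 1/2)/(h^2*(h - 1)^2)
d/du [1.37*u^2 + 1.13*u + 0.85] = 2.74*u + 1.13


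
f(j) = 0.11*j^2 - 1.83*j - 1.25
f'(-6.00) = -3.15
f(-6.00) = 13.69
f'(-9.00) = -3.81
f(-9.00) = 24.13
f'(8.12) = -0.04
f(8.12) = -8.86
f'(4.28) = -0.89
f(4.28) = -7.07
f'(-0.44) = -1.93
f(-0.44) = -0.42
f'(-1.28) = -2.11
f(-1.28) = 1.27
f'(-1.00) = -2.05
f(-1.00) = 0.69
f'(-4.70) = -2.86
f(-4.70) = 9.78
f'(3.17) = -1.13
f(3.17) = -5.95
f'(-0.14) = -1.86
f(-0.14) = -0.99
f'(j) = 0.22*j - 1.83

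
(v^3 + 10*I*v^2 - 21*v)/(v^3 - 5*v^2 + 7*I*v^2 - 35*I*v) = (v + 3*I)/(v - 5)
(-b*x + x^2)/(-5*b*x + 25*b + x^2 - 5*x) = x*(b - x)/(5*b*x - 25*b - x^2 + 5*x)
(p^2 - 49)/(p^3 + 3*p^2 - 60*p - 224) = (p - 7)/(p^2 - 4*p - 32)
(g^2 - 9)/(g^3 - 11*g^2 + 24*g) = (g + 3)/(g*(g - 8))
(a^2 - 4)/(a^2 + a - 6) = (a + 2)/(a + 3)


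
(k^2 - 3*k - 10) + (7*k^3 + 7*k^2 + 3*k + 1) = 7*k^3 + 8*k^2 - 9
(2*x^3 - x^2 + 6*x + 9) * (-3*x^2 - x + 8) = -6*x^5 + x^4 - x^3 - 41*x^2 + 39*x + 72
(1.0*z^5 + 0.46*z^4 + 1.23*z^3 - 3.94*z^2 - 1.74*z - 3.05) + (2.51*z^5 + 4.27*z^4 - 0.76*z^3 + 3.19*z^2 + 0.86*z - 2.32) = 3.51*z^5 + 4.73*z^4 + 0.47*z^3 - 0.75*z^2 - 0.88*z - 5.37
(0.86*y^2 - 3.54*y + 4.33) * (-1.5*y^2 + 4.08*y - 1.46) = -1.29*y^4 + 8.8188*y^3 - 22.1938*y^2 + 22.8348*y - 6.3218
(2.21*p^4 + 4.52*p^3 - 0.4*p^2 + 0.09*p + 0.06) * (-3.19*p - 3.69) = -7.0499*p^5 - 22.5737*p^4 - 15.4028*p^3 + 1.1889*p^2 - 0.5235*p - 0.2214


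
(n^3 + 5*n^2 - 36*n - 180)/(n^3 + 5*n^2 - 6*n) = (n^2 - n - 30)/(n*(n - 1))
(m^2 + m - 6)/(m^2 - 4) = (m + 3)/(m + 2)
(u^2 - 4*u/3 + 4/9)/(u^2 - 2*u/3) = (u - 2/3)/u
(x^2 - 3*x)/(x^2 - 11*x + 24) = x/(x - 8)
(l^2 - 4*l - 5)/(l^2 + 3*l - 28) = (l^2 - 4*l - 5)/(l^2 + 3*l - 28)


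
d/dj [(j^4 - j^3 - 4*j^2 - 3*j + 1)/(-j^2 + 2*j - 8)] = (-2*j^5 + 7*j^4 - 36*j^3 + 13*j^2 + 66*j + 22)/(j^4 - 4*j^3 + 20*j^2 - 32*j + 64)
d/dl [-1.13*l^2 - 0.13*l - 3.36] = -2.26*l - 0.13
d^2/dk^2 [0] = 0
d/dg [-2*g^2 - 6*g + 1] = -4*g - 6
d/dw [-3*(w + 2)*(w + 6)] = -6*w - 24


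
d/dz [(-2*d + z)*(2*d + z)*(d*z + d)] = d*(-4*d^2 + 3*z^2 + 2*z)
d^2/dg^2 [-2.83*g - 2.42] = 0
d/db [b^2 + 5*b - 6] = 2*b + 5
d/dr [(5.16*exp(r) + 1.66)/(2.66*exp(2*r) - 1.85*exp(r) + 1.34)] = (-13.7256*exp(2*r) - 8.8312*exp(r) + 9.9854)*exp(r)/(7.0756*exp(4*r) - 9.842*exp(3*r) + 10.5513*exp(2*r) - 4.958*exp(r) + 1.7956)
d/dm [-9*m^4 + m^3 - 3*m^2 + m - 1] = -36*m^3 + 3*m^2 - 6*m + 1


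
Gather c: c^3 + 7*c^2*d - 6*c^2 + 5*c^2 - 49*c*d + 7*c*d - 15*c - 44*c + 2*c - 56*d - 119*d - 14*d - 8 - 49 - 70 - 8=c^3 + c^2*(7*d - 1) + c*(-42*d - 57) - 189*d - 135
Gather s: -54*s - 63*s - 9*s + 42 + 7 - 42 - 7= -126*s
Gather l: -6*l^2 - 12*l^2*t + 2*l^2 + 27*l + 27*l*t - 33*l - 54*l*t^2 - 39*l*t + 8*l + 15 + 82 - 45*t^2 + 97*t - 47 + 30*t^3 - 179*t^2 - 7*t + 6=l^2*(-12*t - 4) + l*(-54*t^2 - 12*t + 2) + 30*t^3 - 224*t^2 + 90*t + 56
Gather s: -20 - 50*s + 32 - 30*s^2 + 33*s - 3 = -30*s^2 - 17*s + 9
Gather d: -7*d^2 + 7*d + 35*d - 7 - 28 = -7*d^2 + 42*d - 35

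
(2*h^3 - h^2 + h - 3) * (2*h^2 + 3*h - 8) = 4*h^5 + 4*h^4 - 17*h^3 + 5*h^2 - 17*h + 24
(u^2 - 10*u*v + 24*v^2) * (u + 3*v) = u^3 - 7*u^2*v - 6*u*v^2 + 72*v^3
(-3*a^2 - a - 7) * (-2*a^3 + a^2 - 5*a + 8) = 6*a^5 - a^4 + 28*a^3 - 26*a^2 + 27*a - 56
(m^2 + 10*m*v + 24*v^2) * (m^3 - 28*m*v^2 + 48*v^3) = m^5 + 10*m^4*v - 4*m^3*v^2 - 232*m^2*v^3 - 192*m*v^4 + 1152*v^5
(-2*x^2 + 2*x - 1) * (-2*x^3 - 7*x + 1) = 4*x^5 - 4*x^4 + 16*x^3 - 16*x^2 + 9*x - 1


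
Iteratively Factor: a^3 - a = (a + 1)*(a^2 - a) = a*(a + 1)*(a - 1)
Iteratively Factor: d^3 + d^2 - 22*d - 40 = (d + 4)*(d^2 - 3*d - 10) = (d + 2)*(d + 4)*(d - 5)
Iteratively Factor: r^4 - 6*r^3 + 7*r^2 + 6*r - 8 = (r - 2)*(r^3 - 4*r^2 - r + 4) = (r - 2)*(r - 1)*(r^2 - 3*r - 4) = (r - 4)*(r - 2)*(r - 1)*(r + 1)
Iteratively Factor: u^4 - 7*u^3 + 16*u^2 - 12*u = (u)*(u^3 - 7*u^2 + 16*u - 12) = u*(u - 2)*(u^2 - 5*u + 6) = u*(u - 2)^2*(u - 3)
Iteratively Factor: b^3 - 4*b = (b + 2)*(b^2 - 2*b) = (b - 2)*(b + 2)*(b)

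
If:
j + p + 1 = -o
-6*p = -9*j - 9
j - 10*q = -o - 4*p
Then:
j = 20*q/9 - 7/9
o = -50*q/9 - 5/9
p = 10*q/3 + 1/3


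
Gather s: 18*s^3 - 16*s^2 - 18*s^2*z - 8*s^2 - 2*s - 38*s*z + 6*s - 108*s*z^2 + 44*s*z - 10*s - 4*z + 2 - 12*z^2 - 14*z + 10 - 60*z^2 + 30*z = 18*s^3 + s^2*(-18*z - 24) + s*(-108*z^2 + 6*z - 6) - 72*z^2 + 12*z + 12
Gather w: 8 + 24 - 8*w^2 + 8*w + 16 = -8*w^2 + 8*w + 48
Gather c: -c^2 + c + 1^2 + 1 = -c^2 + c + 2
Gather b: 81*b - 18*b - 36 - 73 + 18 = 63*b - 91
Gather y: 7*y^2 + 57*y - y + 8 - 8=7*y^2 + 56*y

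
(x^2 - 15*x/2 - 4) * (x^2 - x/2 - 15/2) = x^4 - 8*x^3 - 31*x^2/4 + 233*x/4 + 30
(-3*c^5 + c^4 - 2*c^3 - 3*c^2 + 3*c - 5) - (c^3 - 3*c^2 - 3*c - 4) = -3*c^5 + c^4 - 3*c^3 + 6*c - 1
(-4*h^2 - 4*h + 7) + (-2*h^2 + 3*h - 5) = -6*h^2 - h + 2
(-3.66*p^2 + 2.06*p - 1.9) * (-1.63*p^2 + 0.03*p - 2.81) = 5.9658*p^4 - 3.4676*p^3 + 13.4434*p^2 - 5.8456*p + 5.339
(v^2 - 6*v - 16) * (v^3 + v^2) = v^5 - 5*v^4 - 22*v^3 - 16*v^2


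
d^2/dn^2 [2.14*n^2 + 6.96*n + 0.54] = 4.28000000000000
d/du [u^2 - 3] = 2*u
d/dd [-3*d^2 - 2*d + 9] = -6*d - 2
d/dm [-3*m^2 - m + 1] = -6*m - 1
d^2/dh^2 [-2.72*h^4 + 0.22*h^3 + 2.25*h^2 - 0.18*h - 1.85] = -32.64*h^2 + 1.32*h + 4.5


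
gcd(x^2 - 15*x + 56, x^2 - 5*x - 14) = x - 7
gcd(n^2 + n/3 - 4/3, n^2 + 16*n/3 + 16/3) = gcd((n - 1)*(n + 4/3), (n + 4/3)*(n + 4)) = n + 4/3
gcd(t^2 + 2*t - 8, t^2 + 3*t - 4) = t + 4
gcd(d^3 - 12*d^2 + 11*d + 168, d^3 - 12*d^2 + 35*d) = d - 7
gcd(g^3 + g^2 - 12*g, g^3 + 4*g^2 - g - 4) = g + 4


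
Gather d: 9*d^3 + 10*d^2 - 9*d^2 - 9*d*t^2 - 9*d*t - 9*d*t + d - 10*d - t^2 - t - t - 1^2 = 9*d^3 + d^2 + d*(-9*t^2 - 18*t - 9) - t^2 - 2*t - 1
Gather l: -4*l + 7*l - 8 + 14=3*l + 6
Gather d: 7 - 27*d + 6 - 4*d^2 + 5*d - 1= -4*d^2 - 22*d + 12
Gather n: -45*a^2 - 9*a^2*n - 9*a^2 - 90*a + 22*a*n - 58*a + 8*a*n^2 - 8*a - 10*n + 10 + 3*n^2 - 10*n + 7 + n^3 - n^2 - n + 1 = -54*a^2 - 156*a + n^3 + n^2*(8*a + 2) + n*(-9*a^2 + 22*a - 21) + 18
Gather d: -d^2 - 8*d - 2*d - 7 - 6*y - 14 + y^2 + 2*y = -d^2 - 10*d + y^2 - 4*y - 21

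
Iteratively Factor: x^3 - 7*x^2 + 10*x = (x)*(x^2 - 7*x + 10) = x*(x - 2)*(x - 5)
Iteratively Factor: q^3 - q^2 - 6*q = (q - 3)*(q^2 + 2*q) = q*(q - 3)*(q + 2)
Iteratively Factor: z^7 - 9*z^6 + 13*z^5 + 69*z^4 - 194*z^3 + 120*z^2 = (z - 5)*(z^6 - 4*z^5 - 7*z^4 + 34*z^3 - 24*z^2) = (z - 5)*(z - 4)*(z^5 - 7*z^3 + 6*z^2) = (z - 5)*(z - 4)*(z + 3)*(z^4 - 3*z^3 + 2*z^2) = z*(z - 5)*(z - 4)*(z + 3)*(z^3 - 3*z^2 + 2*z) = z*(z - 5)*(z - 4)*(z - 1)*(z + 3)*(z^2 - 2*z) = z^2*(z - 5)*(z - 4)*(z - 1)*(z + 3)*(z - 2)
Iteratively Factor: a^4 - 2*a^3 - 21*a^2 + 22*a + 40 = (a - 5)*(a^3 + 3*a^2 - 6*a - 8) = (a - 5)*(a + 4)*(a^2 - a - 2) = (a - 5)*(a + 1)*(a + 4)*(a - 2)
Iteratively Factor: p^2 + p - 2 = (p - 1)*(p + 2)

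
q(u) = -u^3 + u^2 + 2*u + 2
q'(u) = -3*u^2 + 2*u + 2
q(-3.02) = 32.62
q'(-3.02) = -31.40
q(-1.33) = 3.46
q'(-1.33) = -5.97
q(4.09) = -41.51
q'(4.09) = -40.00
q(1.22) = 4.11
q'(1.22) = -0.03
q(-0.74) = 1.47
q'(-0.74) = -1.12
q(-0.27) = 1.55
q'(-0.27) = 1.24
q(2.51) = -2.49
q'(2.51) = -11.88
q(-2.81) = 26.46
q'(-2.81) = -27.31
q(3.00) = -10.00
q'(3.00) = -19.00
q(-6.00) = 242.00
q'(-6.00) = -118.00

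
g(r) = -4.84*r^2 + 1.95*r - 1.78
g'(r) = 1.95 - 9.68*r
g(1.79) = -13.80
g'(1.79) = -15.38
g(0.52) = -2.07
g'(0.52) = -3.08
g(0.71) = -2.84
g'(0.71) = -4.92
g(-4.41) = -104.51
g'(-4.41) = 44.64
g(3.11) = -42.53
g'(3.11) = -28.15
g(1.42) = -8.77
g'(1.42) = -11.80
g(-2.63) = -40.39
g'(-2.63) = 27.41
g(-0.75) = -5.96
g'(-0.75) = 9.21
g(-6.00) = -187.72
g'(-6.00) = 60.03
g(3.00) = -39.49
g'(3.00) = -27.09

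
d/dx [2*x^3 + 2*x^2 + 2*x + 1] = 6*x^2 + 4*x + 2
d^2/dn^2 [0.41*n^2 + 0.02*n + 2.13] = 0.820000000000000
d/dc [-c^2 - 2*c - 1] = -2*c - 2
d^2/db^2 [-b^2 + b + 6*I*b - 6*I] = -2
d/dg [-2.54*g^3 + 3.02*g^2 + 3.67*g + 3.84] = -7.62*g^2 + 6.04*g + 3.67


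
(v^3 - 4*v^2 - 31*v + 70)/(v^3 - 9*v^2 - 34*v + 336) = (v^2 + 3*v - 10)/(v^2 - 2*v - 48)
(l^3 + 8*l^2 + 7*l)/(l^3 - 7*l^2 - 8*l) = (l + 7)/(l - 8)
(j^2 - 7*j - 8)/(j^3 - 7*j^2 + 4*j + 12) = (j - 8)/(j^2 - 8*j + 12)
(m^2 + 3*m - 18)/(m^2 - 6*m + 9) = (m + 6)/(m - 3)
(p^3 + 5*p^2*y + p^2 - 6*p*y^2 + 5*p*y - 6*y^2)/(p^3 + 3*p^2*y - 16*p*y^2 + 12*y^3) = (-p - 1)/(-p + 2*y)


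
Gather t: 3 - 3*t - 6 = -3*t - 3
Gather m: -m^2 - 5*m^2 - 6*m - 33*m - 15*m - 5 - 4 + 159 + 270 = -6*m^2 - 54*m + 420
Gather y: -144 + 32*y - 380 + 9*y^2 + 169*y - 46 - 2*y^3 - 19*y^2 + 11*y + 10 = -2*y^3 - 10*y^2 + 212*y - 560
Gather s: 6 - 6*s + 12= 18 - 6*s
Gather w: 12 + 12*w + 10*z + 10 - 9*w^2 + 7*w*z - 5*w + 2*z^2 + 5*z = -9*w^2 + w*(7*z + 7) + 2*z^2 + 15*z + 22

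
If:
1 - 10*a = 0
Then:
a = 1/10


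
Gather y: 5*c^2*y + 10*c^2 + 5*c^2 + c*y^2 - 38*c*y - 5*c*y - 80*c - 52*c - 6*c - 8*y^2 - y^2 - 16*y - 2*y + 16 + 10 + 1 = 15*c^2 - 138*c + y^2*(c - 9) + y*(5*c^2 - 43*c - 18) + 27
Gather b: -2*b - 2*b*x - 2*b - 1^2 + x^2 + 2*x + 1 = b*(-2*x - 4) + x^2 + 2*x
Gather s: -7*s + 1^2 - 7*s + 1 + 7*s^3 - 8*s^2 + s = 7*s^3 - 8*s^2 - 13*s + 2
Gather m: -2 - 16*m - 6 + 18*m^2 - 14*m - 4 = 18*m^2 - 30*m - 12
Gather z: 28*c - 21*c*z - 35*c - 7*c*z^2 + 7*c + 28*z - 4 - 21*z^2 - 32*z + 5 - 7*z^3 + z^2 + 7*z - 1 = -7*z^3 + z^2*(-7*c - 20) + z*(3 - 21*c)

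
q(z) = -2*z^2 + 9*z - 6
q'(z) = 9 - 4*z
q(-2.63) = -43.50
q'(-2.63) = 19.52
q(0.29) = -3.56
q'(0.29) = 7.84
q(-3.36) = -58.82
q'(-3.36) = 22.44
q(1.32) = 2.40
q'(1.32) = 3.72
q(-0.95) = -16.36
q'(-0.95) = 12.80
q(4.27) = -4.04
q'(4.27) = -8.08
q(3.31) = 1.88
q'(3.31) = -4.24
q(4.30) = -4.28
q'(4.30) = -8.20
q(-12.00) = -402.00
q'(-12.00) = 57.00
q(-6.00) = -132.00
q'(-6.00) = 33.00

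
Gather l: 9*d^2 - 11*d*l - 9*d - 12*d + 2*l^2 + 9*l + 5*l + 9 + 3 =9*d^2 - 21*d + 2*l^2 + l*(14 - 11*d) + 12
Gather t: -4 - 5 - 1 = -10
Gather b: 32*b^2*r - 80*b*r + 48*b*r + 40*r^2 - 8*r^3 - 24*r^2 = 32*b^2*r - 32*b*r - 8*r^3 + 16*r^2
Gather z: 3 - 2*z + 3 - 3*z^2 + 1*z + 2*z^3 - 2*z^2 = 2*z^3 - 5*z^2 - z + 6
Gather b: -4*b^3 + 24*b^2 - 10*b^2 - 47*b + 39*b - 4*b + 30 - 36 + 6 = -4*b^3 + 14*b^2 - 12*b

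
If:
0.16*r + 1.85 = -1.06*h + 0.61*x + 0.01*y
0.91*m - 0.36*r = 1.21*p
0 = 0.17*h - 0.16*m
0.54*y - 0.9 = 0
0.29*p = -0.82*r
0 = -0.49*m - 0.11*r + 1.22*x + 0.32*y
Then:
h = -2.74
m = -2.91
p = -2.45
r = 0.87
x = -1.53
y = 1.67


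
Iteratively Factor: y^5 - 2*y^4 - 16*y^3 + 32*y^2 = (y)*(y^4 - 2*y^3 - 16*y^2 + 32*y) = y*(y - 4)*(y^3 + 2*y^2 - 8*y) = y^2*(y - 4)*(y^2 + 2*y - 8) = y^2*(y - 4)*(y + 4)*(y - 2)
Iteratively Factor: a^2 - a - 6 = (a + 2)*(a - 3)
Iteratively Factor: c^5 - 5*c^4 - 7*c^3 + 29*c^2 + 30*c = (c + 2)*(c^4 - 7*c^3 + 7*c^2 + 15*c) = c*(c + 2)*(c^3 - 7*c^2 + 7*c + 15) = c*(c - 3)*(c + 2)*(c^2 - 4*c - 5) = c*(c - 5)*(c - 3)*(c + 2)*(c + 1)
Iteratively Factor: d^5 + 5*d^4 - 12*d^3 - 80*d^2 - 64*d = (d + 1)*(d^4 + 4*d^3 - 16*d^2 - 64*d) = (d - 4)*(d + 1)*(d^3 + 8*d^2 + 16*d) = (d - 4)*(d + 1)*(d + 4)*(d^2 + 4*d) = d*(d - 4)*(d + 1)*(d + 4)*(d + 4)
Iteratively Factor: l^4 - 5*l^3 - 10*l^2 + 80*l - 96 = (l + 4)*(l^3 - 9*l^2 + 26*l - 24) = (l - 2)*(l + 4)*(l^2 - 7*l + 12) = (l - 3)*(l - 2)*(l + 4)*(l - 4)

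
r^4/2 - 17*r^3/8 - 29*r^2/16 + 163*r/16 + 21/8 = (r/2 + 1)*(r - 7/2)*(r - 3)*(r + 1/4)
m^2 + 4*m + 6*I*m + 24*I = (m + 4)*(m + 6*I)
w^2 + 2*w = w*(w + 2)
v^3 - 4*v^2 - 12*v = v*(v - 6)*(v + 2)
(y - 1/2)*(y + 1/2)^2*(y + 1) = y^4 + 3*y^3/2 + y^2/4 - 3*y/8 - 1/8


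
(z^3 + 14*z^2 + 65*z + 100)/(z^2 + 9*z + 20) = z + 5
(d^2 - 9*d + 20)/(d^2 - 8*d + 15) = (d - 4)/(d - 3)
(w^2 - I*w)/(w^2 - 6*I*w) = (w - I)/(w - 6*I)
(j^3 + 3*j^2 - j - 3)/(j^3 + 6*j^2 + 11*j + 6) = (j - 1)/(j + 2)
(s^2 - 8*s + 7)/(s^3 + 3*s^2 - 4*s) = (s - 7)/(s*(s + 4))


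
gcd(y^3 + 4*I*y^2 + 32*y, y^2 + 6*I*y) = y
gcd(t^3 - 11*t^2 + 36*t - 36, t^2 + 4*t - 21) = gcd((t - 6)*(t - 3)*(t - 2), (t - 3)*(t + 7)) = t - 3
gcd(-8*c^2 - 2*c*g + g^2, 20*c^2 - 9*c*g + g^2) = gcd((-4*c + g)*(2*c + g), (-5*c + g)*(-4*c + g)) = 4*c - g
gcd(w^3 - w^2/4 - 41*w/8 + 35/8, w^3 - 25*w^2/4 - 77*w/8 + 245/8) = w^2 + 3*w/4 - 35/8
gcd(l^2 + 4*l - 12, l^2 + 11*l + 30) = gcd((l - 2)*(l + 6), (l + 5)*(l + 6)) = l + 6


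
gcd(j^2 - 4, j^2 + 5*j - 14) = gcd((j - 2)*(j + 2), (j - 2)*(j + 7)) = j - 2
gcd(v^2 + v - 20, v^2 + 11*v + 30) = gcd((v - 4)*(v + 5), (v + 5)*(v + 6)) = v + 5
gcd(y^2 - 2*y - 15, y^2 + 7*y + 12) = y + 3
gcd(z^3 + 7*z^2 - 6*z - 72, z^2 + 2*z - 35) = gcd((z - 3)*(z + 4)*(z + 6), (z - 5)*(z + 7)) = 1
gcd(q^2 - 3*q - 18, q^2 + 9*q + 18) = q + 3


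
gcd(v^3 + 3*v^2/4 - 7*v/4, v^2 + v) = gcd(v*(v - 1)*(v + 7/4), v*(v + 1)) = v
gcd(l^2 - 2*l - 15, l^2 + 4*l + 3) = l + 3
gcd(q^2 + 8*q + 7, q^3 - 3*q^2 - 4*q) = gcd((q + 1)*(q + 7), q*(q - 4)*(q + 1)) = q + 1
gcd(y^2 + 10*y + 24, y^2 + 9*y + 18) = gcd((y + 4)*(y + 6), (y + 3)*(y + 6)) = y + 6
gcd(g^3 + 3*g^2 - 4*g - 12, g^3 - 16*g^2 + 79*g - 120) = 1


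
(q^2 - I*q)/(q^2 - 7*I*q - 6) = q/(q - 6*I)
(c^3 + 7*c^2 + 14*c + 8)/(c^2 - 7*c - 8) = (c^2 + 6*c + 8)/(c - 8)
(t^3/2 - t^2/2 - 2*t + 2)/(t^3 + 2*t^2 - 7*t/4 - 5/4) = 2*(t^2 - 4)/(4*t^2 + 12*t + 5)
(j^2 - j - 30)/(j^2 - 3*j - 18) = (j + 5)/(j + 3)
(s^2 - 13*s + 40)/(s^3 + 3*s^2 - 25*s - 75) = (s - 8)/(s^2 + 8*s + 15)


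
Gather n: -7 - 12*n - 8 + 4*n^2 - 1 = 4*n^2 - 12*n - 16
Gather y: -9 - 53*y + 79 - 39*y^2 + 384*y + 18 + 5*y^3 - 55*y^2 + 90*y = 5*y^3 - 94*y^2 + 421*y + 88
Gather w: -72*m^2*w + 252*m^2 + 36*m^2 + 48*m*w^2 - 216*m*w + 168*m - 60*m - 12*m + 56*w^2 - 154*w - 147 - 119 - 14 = 288*m^2 + 96*m + w^2*(48*m + 56) + w*(-72*m^2 - 216*m - 154) - 280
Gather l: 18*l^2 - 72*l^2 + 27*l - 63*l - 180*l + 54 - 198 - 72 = -54*l^2 - 216*l - 216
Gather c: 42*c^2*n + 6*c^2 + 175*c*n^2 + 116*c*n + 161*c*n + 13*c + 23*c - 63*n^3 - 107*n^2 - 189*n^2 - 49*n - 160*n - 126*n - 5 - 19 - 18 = c^2*(42*n + 6) + c*(175*n^2 + 277*n + 36) - 63*n^3 - 296*n^2 - 335*n - 42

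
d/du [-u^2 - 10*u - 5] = -2*u - 10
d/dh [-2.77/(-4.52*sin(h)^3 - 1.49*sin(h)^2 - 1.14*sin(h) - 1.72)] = (-8.2546*sin(h) + 18.7806*cos(2*h) - 21.9384)*cos(h)/(4.52*sin(h)^3 + 1.49*sin(h)^2 + 1.14*sin(h) + 1.72)^2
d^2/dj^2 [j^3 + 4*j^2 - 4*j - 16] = 6*j + 8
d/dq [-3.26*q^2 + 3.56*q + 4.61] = 3.56 - 6.52*q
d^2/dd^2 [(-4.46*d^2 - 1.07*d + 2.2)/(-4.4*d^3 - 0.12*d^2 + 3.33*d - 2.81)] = (172.6912*d^6 + 124.2912*d^5 - 115.62672*d^4 - 755.643232*d^3 + 25.439088*d^2 + 166.314696*d + 43.150354)/(85.184*d^9 + 6.9696*d^8 - 193.21632*d^7 + 152.657088*d^6 + 155.131704*d^5 - 242.919324*d^4 + 60.565227*d^3 + 96.322023*d^2 - 78.882039*d + 22.188041)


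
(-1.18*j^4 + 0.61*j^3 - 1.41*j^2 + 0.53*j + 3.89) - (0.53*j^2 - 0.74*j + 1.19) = -1.18*j^4 + 0.61*j^3 - 1.94*j^2 + 1.27*j + 2.7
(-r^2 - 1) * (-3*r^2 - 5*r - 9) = 3*r^4 + 5*r^3 + 12*r^2 + 5*r + 9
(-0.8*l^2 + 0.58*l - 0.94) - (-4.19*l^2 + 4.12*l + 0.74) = 3.39*l^2 - 3.54*l - 1.68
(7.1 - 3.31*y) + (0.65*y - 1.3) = 5.8 - 2.66*y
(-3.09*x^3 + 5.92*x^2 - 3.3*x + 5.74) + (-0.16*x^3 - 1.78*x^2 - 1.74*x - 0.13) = -3.25*x^3 + 4.14*x^2 - 5.04*x + 5.61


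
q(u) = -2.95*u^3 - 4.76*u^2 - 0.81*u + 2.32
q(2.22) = -55.21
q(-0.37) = 2.12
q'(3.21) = -122.56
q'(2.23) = -66.05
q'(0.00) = -0.81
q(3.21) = -146.90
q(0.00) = 2.32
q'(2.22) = -65.56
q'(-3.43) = -72.28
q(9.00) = -2541.08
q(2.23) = -55.87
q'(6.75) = -468.30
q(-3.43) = 68.14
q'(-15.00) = -1849.26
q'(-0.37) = 1.50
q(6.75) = -1127.29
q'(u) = -8.85*u^2 - 9.52*u - 0.81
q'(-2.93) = -48.89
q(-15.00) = 8899.72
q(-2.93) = 38.03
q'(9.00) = -803.34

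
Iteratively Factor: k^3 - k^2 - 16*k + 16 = (k + 4)*(k^2 - 5*k + 4) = (k - 1)*(k + 4)*(k - 4)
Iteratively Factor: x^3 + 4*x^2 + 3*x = (x)*(x^2 + 4*x + 3) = x*(x + 1)*(x + 3)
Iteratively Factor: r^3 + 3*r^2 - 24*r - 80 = (r - 5)*(r^2 + 8*r + 16) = (r - 5)*(r + 4)*(r + 4)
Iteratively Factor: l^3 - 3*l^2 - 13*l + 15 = (l - 1)*(l^2 - 2*l - 15) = (l - 1)*(l + 3)*(l - 5)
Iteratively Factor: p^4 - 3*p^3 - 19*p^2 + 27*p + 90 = (p + 3)*(p^3 - 6*p^2 - p + 30) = (p + 2)*(p + 3)*(p^2 - 8*p + 15) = (p - 3)*(p + 2)*(p + 3)*(p - 5)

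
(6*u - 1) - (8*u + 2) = -2*u - 3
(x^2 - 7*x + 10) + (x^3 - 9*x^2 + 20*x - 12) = x^3 - 8*x^2 + 13*x - 2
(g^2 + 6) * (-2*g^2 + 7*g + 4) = -2*g^4 + 7*g^3 - 8*g^2 + 42*g + 24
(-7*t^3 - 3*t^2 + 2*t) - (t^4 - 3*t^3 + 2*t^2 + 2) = -t^4 - 4*t^3 - 5*t^2 + 2*t - 2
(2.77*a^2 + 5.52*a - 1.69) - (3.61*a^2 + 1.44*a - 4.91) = -0.84*a^2 + 4.08*a + 3.22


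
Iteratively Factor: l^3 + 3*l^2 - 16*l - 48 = (l + 4)*(l^2 - l - 12) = (l - 4)*(l + 4)*(l + 3)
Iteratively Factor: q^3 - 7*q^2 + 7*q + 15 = (q - 5)*(q^2 - 2*q - 3) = (q - 5)*(q - 3)*(q + 1)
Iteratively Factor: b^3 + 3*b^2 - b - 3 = (b - 1)*(b^2 + 4*b + 3) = (b - 1)*(b + 1)*(b + 3)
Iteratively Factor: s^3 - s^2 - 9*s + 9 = (s - 3)*(s^2 + 2*s - 3) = (s - 3)*(s - 1)*(s + 3)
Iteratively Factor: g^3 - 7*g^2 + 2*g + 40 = (g + 2)*(g^2 - 9*g + 20) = (g - 4)*(g + 2)*(g - 5)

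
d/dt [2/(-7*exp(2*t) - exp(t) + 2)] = (28*exp(t) + 2)*exp(t)/(7*exp(2*t) + exp(t) - 2)^2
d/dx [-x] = -1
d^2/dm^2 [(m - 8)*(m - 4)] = 2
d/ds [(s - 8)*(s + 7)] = 2*s - 1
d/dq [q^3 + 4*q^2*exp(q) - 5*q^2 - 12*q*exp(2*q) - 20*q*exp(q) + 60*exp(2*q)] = 4*q^2*exp(q) + 3*q^2 - 24*q*exp(2*q) - 12*q*exp(q) - 10*q + 108*exp(2*q) - 20*exp(q)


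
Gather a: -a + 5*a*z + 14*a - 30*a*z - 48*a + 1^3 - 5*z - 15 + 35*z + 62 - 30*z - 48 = a*(-25*z - 35)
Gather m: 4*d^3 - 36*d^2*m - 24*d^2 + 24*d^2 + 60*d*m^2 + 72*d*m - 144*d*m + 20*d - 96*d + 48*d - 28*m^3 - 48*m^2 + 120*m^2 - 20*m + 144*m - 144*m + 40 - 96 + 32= 4*d^3 - 28*d - 28*m^3 + m^2*(60*d + 72) + m*(-36*d^2 - 72*d - 20) - 24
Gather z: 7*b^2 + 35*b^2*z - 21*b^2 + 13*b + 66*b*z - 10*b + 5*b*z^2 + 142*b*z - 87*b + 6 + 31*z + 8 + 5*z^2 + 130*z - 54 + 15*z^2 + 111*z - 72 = -14*b^2 - 84*b + z^2*(5*b + 20) + z*(35*b^2 + 208*b + 272) - 112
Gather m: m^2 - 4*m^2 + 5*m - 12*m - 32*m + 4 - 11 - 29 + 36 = -3*m^2 - 39*m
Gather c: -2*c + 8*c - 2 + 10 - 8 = 6*c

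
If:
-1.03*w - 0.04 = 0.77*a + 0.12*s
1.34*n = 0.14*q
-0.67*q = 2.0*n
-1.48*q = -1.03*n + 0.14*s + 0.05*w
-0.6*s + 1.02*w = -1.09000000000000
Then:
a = 1.08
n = 0.00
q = 0.00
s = 0.32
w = -0.88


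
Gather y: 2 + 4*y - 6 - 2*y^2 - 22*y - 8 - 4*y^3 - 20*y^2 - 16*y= -4*y^3 - 22*y^2 - 34*y - 12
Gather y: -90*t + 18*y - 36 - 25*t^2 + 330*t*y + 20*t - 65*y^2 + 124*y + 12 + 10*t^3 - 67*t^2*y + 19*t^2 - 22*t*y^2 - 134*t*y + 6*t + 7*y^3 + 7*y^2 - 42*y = 10*t^3 - 6*t^2 - 64*t + 7*y^3 + y^2*(-22*t - 58) + y*(-67*t^2 + 196*t + 100) - 24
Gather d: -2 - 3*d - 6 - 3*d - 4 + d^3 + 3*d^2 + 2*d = d^3 + 3*d^2 - 4*d - 12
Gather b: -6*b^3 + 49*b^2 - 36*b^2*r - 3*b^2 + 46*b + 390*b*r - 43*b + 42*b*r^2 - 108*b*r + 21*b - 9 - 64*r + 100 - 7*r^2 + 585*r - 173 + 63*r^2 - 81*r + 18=-6*b^3 + b^2*(46 - 36*r) + b*(42*r^2 + 282*r + 24) + 56*r^2 + 440*r - 64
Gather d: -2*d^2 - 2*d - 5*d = -2*d^2 - 7*d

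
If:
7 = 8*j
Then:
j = 7/8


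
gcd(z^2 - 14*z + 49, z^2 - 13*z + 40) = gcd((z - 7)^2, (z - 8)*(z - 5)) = 1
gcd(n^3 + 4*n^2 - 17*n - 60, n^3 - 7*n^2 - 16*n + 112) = n - 4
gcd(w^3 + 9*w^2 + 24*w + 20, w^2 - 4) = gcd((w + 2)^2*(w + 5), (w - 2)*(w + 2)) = w + 2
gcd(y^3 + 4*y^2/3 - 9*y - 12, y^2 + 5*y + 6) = y + 3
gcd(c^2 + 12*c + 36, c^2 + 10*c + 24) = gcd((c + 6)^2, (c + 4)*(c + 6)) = c + 6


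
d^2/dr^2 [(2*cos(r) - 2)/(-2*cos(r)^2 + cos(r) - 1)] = (28*(1 - cos(r)^2)^2 - 8*cos(r)^5 + 28*cos(r)^3 - 8*cos(r)^2 - 20)/(-2*cos(r)^2 + cos(r) - 1)^3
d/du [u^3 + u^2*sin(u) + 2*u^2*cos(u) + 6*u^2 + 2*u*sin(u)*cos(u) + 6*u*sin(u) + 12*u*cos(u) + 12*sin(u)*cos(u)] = -2*u^2*sin(u) + u^2*cos(u) + 3*u^2 + 2*u*cos(2*u) + 10*sqrt(2)*u*cos(u + pi/4) + 12*u + 6*sin(u) + sin(2*u) + 12*cos(u) + 12*cos(2*u)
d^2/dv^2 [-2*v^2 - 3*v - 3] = -4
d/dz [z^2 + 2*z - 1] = 2*z + 2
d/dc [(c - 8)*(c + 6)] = 2*c - 2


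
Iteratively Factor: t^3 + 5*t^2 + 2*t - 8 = (t - 1)*(t^2 + 6*t + 8) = (t - 1)*(t + 4)*(t + 2)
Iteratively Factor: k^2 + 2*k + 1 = (k + 1)*(k + 1)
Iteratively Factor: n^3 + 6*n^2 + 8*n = (n + 2)*(n^2 + 4*n) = (n + 2)*(n + 4)*(n)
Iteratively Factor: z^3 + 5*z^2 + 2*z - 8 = (z - 1)*(z^2 + 6*z + 8) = (z - 1)*(z + 2)*(z + 4)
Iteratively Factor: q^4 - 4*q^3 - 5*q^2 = (q)*(q^3 - 4*q^2 - 5*q) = q^2*(q^2 - 4*q - 5) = q^2*(q + 1)*(q - 5)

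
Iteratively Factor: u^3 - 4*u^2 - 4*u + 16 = (u - 4)*(u^2 - 4) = (u - 4)*(u + 2)*(u - 2)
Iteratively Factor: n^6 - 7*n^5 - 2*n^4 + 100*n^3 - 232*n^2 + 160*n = (n - 2)*(n^5 - 5*n^4 - 12*n^3 + 76*n^2 - 80*n) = (n - 2)^2*(n^4 - 3*n^3 - 18*n^2 + 40*n) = n*(n - 2)^2*(n^3 - 3*n^2 - 18*n + 40) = n*(n - 2)^3*(n^2 - n - 20) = n*(n - 5)*(n - 2)^3*(n + 4)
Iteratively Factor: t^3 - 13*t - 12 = (t + 3)*(t^2 - 3*t - 4) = (t + 1)*(t + 3)*(t - 4)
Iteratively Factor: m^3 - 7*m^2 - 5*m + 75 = (m - 5)*(m^2 - 2*m - 15) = (m - 5)*(m + 3)*(m - 5)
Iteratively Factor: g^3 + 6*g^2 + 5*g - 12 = (g + 4)*(g^2 + 2*g - 3) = (g - 1)*(g + 4)*(g + 3)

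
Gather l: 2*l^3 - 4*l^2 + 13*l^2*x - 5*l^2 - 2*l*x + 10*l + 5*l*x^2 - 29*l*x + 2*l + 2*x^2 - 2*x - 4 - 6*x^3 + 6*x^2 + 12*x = 2*l^3 + l^2*(13*x - 9) + l*(5*x^2 - 31*x + 12) - 6*x^3 + 8*x^2 + 10*x - 4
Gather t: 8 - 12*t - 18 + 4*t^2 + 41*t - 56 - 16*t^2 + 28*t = -12*t^2 + 57*t - 66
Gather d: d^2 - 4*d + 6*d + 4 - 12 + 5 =d^2 + 2*d - 3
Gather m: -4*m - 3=-4*m - 3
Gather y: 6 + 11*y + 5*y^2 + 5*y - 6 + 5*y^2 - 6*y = 10*y^2 + 10*y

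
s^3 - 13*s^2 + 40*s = s*(s - 8)*(s - 5)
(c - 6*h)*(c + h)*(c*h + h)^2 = c^4*h^2 - 5*c^3*h^3 + 2*c^3*h^2 - 6*c^2*h^4 - 10*c^2*h^3 + c^2*h^2 - 12*c*h^4 - 5*c*h^3 - 6*h^4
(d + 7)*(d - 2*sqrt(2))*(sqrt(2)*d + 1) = sqrt(2)*d^3 - 3*d^2 + 7*sqrt(2)*d^2 - 21*d - 2*sqrt(2)*d - 14*sqrt(2)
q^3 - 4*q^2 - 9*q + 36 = (q - 4)*(q - 3)*(q + 3)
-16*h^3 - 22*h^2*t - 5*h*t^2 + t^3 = (-8*h + t)*(h + t)*(2*h + t)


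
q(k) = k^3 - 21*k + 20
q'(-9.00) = 222.00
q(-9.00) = -520.00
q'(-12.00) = 411.00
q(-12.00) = -1456.00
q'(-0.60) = -19.92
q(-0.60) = 32.38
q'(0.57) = -20.03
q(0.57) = 8.22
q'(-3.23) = 10.30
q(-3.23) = 54.13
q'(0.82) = -18.98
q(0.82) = 3.33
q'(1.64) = -12.93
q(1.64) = -10.03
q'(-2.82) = 2.86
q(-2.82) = 56.79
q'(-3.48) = 15.33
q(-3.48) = 50.94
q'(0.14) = -20.94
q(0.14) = 17.06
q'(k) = 3*k^2 - 21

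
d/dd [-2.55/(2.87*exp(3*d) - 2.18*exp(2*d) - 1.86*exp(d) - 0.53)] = (21.9555*exp(2*d) - 11.118*exp(d) - 4.743)*exp(d)/(-2.87*exp(3*d) + 2.18*exp(2*d) + 1.86*exp(d) + 0.53)^2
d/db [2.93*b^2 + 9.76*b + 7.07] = 5.86*b + 9.76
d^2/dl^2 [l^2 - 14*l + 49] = 2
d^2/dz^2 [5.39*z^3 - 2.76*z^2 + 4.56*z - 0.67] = 32.34*z - 5.52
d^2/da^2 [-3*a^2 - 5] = -6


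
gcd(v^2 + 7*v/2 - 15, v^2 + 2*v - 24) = v + 6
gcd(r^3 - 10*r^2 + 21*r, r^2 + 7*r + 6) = 1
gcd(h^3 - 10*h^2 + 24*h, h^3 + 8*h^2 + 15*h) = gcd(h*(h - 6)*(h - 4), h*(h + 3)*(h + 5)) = h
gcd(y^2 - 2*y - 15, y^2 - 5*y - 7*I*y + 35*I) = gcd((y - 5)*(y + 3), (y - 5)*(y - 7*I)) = y - 5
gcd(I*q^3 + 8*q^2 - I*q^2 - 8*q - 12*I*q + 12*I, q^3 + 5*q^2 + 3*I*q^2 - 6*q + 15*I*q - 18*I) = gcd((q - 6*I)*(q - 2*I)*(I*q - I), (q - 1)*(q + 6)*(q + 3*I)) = q - 1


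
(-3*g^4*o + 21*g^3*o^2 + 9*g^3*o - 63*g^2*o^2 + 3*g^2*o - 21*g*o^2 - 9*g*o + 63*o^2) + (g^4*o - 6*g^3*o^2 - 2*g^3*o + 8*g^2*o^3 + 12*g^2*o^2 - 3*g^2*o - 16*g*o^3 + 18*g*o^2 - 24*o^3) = -2*g^4*o + 15*g^3*o^2 + 7*g^3*o + 8*g^2*o^3 - 51*g^2*o^2 - 16*g*o^3 - 3*g*o^2 - 9*g*o - 24*o^3 + 63*o^2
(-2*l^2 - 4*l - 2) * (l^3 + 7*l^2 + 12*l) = -2*l^5 - 18*l^4 - 54*l^3 - 62*l^2 - 24*l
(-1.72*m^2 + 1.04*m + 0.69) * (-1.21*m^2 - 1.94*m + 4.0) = 2.0812*m^4 + 2.0784*m^3 - 9.7325*m^2 + 2.8214*m + 2.76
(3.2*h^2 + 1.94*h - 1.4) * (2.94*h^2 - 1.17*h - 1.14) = 9.408*h^4 + 1.9596*h^3 - 10.0338*h^2 - 0.5736*h + 1.596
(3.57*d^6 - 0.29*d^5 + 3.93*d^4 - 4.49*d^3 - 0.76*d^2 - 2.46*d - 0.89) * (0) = 0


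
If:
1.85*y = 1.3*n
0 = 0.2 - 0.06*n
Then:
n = 3.33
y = 2.34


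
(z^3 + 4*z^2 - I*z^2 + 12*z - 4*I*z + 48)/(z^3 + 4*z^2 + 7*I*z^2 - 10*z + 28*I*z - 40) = (z^2 - I*z + 12)/(z^2 + 7*I*z - 10)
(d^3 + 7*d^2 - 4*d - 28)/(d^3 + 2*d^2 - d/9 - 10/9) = 9*(d^3 + 7*d^2 - 4*d - 28)/(9*d^3 + 18*d^2 - d - 10)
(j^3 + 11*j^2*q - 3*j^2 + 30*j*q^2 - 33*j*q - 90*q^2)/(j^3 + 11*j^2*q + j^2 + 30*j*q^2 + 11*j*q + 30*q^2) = (j - 3)/(j + 1)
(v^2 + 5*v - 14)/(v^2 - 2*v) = (v + 7)/v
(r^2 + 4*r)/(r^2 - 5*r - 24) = r*(r + 4)/(r^2 - 5*r - 24)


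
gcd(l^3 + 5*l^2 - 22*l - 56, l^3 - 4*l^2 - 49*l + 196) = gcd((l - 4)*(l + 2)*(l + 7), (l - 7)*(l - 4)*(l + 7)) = l^2 + 3*l - 28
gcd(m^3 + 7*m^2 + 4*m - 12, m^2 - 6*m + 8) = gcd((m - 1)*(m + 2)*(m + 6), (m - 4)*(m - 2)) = 1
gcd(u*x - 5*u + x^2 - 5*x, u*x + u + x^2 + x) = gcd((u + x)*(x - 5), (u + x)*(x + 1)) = u + x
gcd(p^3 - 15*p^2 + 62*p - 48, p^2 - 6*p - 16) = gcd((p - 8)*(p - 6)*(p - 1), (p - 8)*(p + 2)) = p - 8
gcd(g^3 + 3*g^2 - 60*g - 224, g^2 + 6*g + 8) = g + 4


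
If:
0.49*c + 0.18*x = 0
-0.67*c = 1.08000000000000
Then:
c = -1.61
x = 4.39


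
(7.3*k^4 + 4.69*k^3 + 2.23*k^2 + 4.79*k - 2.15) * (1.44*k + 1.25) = 10.512*k^5 + 15.8786*k^4 + 9.0737*k^3 + 9.6851*k^2 + 2.8915*k - 2.6875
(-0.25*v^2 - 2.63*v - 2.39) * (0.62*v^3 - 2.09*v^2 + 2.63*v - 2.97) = -0.155*v^5 - 1.1081*v^4 + 3.3574*v^3 - 1.1793*v^2 + 1.5254*v + 7.0983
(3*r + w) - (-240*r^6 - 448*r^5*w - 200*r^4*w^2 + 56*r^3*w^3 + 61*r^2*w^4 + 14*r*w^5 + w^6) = 240*r^6 + 448*r^5*w + 200*r^4*w^2 - 56*r^3*w^3 - 61*r^2*w^4 - 14*r*w^5 + 3*r - w^6 + w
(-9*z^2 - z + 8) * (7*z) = -63*z^3 - 7*z^2 + 56*z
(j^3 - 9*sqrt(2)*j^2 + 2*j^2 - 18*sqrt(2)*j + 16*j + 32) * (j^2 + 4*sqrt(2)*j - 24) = j^5 - 5*sqrt(2)*j^4 + 2*j^4 - 80*j^3 - 10*sqrt(2)*j^3 - 160*j^2 + 280*sqrt(2)*j^2 - 384*j + 560*sqrt(2)*j - 768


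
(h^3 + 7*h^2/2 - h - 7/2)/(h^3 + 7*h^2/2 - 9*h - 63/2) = (h^2 - 1)/(h^2 - 9)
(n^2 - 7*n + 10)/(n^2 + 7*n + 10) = (n^2 - 7*n + 10)/(n^2 + 7*n + 10)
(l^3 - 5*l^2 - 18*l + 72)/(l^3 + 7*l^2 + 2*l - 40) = (l^2 - 9*l + 18)/(l^2 + 3*l - 10)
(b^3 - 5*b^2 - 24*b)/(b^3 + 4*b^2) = (b^2 - 5*b - 24)/(b*(b + 4))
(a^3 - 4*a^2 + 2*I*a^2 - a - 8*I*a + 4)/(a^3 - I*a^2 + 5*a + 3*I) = (a - 4)/(a - 3*I)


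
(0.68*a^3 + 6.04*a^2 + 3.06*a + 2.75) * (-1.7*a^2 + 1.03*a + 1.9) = -1.156*a^5 - 9.5676*a^4 + 2.3112*a^3 + 9.9528*a^2 + 8.6465*a + 5.225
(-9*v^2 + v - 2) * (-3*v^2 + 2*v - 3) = 27*v^4 - 21*v^3 + 35*v^2 - 7*v + 6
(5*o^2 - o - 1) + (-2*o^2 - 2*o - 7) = 3*o^2 - 3*o - 8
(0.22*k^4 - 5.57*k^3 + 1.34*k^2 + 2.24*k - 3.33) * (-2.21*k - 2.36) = -0.4862*k^5 + 11.7905*k^4 + 10.1838*k^3 - 8.1128*k^2 + 2.0729*k + 7.8588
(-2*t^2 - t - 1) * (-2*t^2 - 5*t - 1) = 4*t^4 + 12*t^3 + 9*t^2 + 6*t + 1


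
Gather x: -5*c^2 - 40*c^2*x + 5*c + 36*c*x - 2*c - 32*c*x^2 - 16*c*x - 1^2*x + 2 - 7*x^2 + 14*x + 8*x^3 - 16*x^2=-5*c^2 + 3*c + 8*x^3 + x^2*(-32*c - 23) + x*(-40*c^2 + 20*c + 13) + 2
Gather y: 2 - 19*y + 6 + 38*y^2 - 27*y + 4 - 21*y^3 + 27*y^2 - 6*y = -21*y^3 + 65*y^2 - 52*y + 12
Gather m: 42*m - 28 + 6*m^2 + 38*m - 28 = 6*m^2 + 80*m - 56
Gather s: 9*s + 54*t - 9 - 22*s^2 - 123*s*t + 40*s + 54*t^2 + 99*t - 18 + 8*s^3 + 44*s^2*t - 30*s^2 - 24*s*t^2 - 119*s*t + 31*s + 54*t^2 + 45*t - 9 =8*s^3 + s^2*(44*t - 52) + s*(-24*t^2 - 242*t + 80) + 108*t^2 + 198*t - 36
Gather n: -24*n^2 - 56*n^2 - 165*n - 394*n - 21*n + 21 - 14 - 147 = -80*n^2 - 580*n - 140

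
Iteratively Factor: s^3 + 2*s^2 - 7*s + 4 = (s - 1)*(s^2 + 3*s - 4) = (s - 1)^2*(s + 4)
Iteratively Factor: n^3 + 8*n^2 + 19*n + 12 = (n + 4)*(n^2 + 4*n + 3) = (n + 3)*(n + 4)*(n + 1)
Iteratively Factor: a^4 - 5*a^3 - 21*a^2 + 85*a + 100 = (a - 5)*(a^3 - 21*a - 20) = (a - 5)*(a + 4)*(a^2 - 4*a - 5) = (a - 5)*(a + 1)*(a + 4)*(a - 5)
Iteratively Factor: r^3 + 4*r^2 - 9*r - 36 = (r - 3)*(r^2 + 7*r + 12) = (r - 3)*(r + 4)*(r + 3)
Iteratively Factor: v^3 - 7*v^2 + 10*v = (v - 2)*(v^2 - 5*v) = v*(v - 2)*(v - 5)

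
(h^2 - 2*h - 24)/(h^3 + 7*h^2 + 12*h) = (h - 6)/(h*(h + 3))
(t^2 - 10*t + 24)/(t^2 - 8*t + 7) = (t^2 - 10*t + 24)/(t^2 - 8*t + 7)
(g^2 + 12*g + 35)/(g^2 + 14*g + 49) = (g + 5)/(g + 7)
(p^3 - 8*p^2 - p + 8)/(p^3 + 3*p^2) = (p^3 - 8*p^2 - p + 8)/(p^2*(p + 3))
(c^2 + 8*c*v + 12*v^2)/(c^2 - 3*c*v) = (c^2 + 8*c*v + 12*v^2)/(c*(c - 3*v))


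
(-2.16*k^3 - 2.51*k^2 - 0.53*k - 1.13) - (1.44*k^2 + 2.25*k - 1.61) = -2.16*k^3 - 3.95*k^2 - 2.78*k + 0.48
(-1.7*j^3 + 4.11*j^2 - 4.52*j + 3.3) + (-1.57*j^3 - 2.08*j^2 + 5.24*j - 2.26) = -3.27*j^3 + 2.03*j^2 + 0.720000000000001*j + 1.04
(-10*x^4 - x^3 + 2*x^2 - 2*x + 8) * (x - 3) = -10*x^5 + 29*x^4 + 5*x^3 - 8*x^2 + 14*x - 24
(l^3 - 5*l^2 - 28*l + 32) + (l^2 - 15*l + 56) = l^3 - 4*l^2 - 43*l + 88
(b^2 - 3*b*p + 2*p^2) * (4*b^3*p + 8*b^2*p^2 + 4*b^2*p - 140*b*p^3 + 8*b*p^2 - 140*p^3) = 4*b^5*p - 4*b^4*p^2 + 4*b^4*p - 156*b^3*p^3 - 4*b^3*p^2 + 436*b^2*p^4 - 156*b^2*p^3 - 280*b*p^5 + 436*b*p^4 - 280*p^5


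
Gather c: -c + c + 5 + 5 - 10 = 0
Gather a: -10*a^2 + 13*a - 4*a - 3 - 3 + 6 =-10*a^2 + 9*a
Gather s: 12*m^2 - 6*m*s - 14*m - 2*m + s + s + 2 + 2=12*m^2 - 16*m + s*(2 - 6*m) + 4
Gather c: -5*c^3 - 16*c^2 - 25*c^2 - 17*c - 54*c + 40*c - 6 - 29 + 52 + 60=-5*c^3 - 41*c^2 - 31*c + 77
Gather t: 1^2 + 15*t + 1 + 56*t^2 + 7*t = 56*t^2 + 22*t + 2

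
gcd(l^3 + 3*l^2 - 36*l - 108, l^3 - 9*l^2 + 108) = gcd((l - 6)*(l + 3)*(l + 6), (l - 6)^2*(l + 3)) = l^2 - 3*l - 18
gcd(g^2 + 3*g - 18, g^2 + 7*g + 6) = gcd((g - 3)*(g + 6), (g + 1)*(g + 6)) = g + 6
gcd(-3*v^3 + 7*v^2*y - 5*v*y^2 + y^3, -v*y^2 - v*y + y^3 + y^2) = -v + y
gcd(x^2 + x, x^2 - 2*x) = x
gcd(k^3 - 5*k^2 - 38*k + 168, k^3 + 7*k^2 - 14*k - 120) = k^2 + 2*k - 24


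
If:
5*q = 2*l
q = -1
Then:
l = -5/2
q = -1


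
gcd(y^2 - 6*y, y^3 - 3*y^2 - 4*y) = y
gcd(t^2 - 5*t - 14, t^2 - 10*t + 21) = t - 7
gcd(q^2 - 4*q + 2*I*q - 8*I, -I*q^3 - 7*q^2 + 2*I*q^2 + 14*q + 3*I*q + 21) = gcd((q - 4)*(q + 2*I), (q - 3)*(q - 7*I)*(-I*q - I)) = 1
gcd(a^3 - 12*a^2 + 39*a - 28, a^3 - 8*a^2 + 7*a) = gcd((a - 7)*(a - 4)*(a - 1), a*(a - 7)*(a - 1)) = a^2 - 8*a + 7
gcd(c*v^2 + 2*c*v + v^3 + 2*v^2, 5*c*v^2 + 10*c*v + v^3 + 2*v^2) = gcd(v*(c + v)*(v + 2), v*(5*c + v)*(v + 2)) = v^2 + 2*v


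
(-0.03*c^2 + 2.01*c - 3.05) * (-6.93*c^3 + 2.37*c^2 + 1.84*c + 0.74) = 0.2079*c^5 - 14.0004*c^4 + 25.845*c^3 - 3.5523*c^2 - 4.1246*c - 2.257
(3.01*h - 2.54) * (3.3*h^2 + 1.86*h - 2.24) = 9.933*h^3 - 2.7834*h^2 - 11.4668*h + 5.6896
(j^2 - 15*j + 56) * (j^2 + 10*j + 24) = j^4 - 5*j^3 - 70*j^2 + 200*j + 1344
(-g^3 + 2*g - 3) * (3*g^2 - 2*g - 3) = -3*g^5 + 2*g^4 + 9*g^3 - 13*g^2 + 9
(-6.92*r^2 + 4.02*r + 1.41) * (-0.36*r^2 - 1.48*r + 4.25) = 2.4912*r^4 + 8.7944*r^3 - 35.8672*r^2 + 14.9982*r + 5.9925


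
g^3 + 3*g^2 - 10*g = g*(g - 2)*(g + 5)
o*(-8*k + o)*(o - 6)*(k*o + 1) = -8*k^2*o^3 + 48*k^2*o^2 + k*o^4 - 6*k*o^3 - 8*k*o^2 + 48*k*o + o^3 - 6*o^2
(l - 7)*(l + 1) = l^2 - 6*l - 7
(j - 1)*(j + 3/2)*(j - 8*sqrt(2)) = j^3 - 8*sqrt(2)*j^2 + j^2/2 - 4*sqrt(2)*j - 3*j/2 + 12*sqrt(2)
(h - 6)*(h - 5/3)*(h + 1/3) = h^3 - 22*h^2/3 + 67*h/9 + 10/3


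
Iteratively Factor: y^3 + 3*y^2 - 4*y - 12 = (y + 3)*(y^2 - 4) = (y - 2)*(y + 3)*(y + 2)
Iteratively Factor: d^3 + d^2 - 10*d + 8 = (d - 1)*(d^2 + 2*d - 8) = (d - 2)*(d - 1)*(d + 4)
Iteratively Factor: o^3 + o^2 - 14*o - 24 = (o - 4)*(o^2 + 5*o + 6) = (o - 4)*(o + 2)*(o + 3)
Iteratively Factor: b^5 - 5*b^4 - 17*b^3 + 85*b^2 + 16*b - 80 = (b - 1)*(b^4 - 4*b^3 - 21*b^2 + 64*b + 80) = (b - 1)*(b + 4)*(b^3 - 8*b^2 + 11*b + 20) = (b - 4)*(b - 1)*(b + 4)*(b^2 - 4*b - 5) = (b - 4)*(b - 1)*(b + 1)*(b + 4)*(b - 5)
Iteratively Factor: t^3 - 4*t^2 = (t)*(t^2 - 4*t) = t*(t - 4)*(t)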